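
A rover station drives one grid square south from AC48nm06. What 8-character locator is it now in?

AC48nm05

Latitude extended square 6; −1 → 5.
The longitude characters are unchanged.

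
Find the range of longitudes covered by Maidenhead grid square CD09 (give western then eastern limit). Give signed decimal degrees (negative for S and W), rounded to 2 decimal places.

Field C=2, D=3: +2·20° lon, +3·10° lat → SW at lon -140°, lat -60°.
Square 0, 9: +0·2° lon, +9·1° lat → SW at lon -140°, lat -51°.
Cell spans 2° lon × 1° lat.
west -140.00, east -138.00.

-140.00, -138.00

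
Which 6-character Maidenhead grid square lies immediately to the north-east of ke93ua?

KE93vb

Longitude subsquare u = 20; +1 → 21 = v.
Latitude subsquare a = 0; +1 → 1 = b.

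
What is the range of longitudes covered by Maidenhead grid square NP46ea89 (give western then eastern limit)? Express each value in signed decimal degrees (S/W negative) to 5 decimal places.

Field N=13, P=15: +13·20° lon, +15·10° lat → SW at lon 80°, lat 60°.
Square 4, 6: +4·2° lon, +6·1° lat → SW at lon 88°, lat 66°.
Subsquare e=4, a=0: +4·0.0833333° lon, +0·0.0416667° lat → SW at lon 88.3333°, lat 66°.
Extended square 8, 9: +8·0.00833333° lon, +9·0.00416667° lat → SW at lon 88.4°, lat 66.0375°.
Cell spans 0.00833333° lon × 0.00416667° lat.
west 88.40000, east 88.40833.

88.40000, 88.40833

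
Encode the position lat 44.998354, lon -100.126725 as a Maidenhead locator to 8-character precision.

DN94wx49

Shift to the Maidenhead origin (180°W, 90°S): lon 79.87328, lat 134.99835.
Field (20°×10°, letters A–R): lon ⌊79.87328/20⌋ = 3 → D; lat ⌊134.99835/10⌋ = 13 → N.
Square (2°×1°, digits 0–9): lon ⌊19.87328/2⌋ = 9; lat ⌊4.99835/1⌋ = 4.
Subsquare (5′×2.5′, letters a–x): lon ⌊1.87328/0.0833333⌋ = 22 → w; lat ⌊0.99835/0.0416667⌋ = 23 → x.
Extended square (30″×15″, digits 0–9): lon ⌊0.03994/0.00833333⌋ = 4; lat ⌊0.04002/0.00416667⌋ = 9.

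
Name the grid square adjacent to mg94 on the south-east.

Longitude square 9; +1 → 10, wraps to 0, carry into field.
Longitude field M = 12; +1 → 13 = N.
Latitude square 4; −1 → 3.

NG03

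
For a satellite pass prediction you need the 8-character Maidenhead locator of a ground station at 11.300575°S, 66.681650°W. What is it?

FH68pq87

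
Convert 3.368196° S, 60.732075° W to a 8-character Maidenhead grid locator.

FI96pp21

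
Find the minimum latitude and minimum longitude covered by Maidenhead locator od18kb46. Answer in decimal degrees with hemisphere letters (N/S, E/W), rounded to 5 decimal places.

51.93333° S, 102.86667° E

Field O=14, D=3: +14·20° lon, +3·10° lat → SW at lon 100°, lat -60°.
Square 1, 8: +1·2° lon, +8·1° lat → SW at lon 102°, lat -52°.
Subsquare k=10, b=1: +10·0.0833333° lon, +1·0.0416667° lat → SW at lon 102.833°, lat -51.9583°.
Extended square 4, 6: +4·0.00833333° lon, +6·0.00416667° lat → SW at lon 102.867°, lat -51.9333°.
latitude 51.93333° S, longitude 102.86667° E.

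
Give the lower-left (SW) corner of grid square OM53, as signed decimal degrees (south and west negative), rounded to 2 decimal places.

Field O=14, M=12: +14·20° lon, +12·10° lat → SW at lon 100°, lat 30°.
Square 5, 3: +5·2° lon, +3·1° lat → SW at lon 110°, lat 33°.
latitude 33.00, longitude 110.00.

33.00, 110.00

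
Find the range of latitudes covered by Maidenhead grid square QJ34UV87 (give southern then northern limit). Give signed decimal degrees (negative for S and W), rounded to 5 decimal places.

4.90417, 4.90833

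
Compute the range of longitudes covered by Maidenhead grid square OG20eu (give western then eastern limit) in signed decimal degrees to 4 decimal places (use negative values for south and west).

Field O=14, G=6: +14·20° lon, +6·10° lat → SW at lon 100°, lat -30°.
Square 2, 0: +2·2° lon, +0·1° lat → SW at lon 104°, lat -30°.
Subsquare e=4, u=20: +4·0.0833333° lon, +20·0.0416667° lat → SW at lon 104.333°, lat -29.1667°.
Cell spans 0.0833333° lon × 0.0416667° lat.
west 104.3333, east 104.4167.

104.3333, 104.4167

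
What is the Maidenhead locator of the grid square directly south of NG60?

Latitude square 0; −1 → -1, wraps to 9, carry into field.
Latitude field G = 6; −1 → 5 = F.
The longitude characters are unchanged.

NF69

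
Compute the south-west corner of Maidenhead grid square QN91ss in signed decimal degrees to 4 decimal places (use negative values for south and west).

41.7500, 159.5000

Field Q=16, N=13: +16·20° lon, +13·10° lat → SW at lon 140°, lat 40°.
Square 9, 1: +9·2° lon, +1·1° lat → SW at lon 158°, lat 41°.
Subsquare s=18, s=18: +18·0.0833333° lon, +18·0.0416667° lat → SW at lon 159.5°, lat 41.75°.
latitude 41.7500, longitude 159.5000.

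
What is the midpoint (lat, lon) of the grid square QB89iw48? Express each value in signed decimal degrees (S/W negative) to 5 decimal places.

Field Q=16, B=1: +16·20° lon, +1·10° lat → SW at lon 140°, lat -80°.
Square 8, 9: +8·2° lon, +9·1° lat → SW at lon 156°, lat -71°.
Subsquare i=8, w=22: +8·0.0833333° lon, +22·0.0416667° lat → SW at lon 156.667°, lat -70.0833°.
Extended square 4, 8: +4·0.00833333° lon, +8·0.00416667° lat → SW at lon 156.7°, lat -70.05°.
Cell spans 0.00833333° lon × 0.00416667° lat. Centre is SW corner plus half of each.
latitude -70.04792, longitude 156.70417.

-70.04792, 156.70417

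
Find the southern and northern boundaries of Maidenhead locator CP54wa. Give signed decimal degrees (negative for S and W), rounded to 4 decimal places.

64.0000, 64.0417

Field C=2, P=15: +2·20° lon, +15·10° lat → SW at lon -140°, lat 60°.
Square 5, 4: +5·2° lon, +4·1° lat → SW at lon -130°, lat 64°.
Subsquare w=22, a=0: +22·0.0833333° lon, +0·0.0416667° lat → SW at lon -128.167°, lat 64°.
Cell spans 0.0833333° lon × 0.0416667° lat.
south 64.0000, north 64.0417.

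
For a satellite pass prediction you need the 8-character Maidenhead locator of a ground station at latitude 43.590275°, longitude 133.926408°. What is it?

Shift to the Maidenhead origin (180°W, 90°S): lon 313.92641, lat 133.59027.
Field: 313.92641/20 → 15 → P, 133.59027/10 → 13 → N; chars PN.
Square: 13.92641/2 → 6, 3.59027/1 → 3; chars 63.
Subsquare: 1.92641/0.0833333 → 23 → x, 0.59027/0.0416667 → 14 → o; chars xo.
Extended square: 0.00974/0.00833333 → 1, 0.00694/0.00416667 → 1; chars 11.

PN63xo11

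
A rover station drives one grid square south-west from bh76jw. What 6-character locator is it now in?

BH76iv

Longitude subsquare j = 9; −1 → 8 = i.
Latitude subsquare w = 22; −1 → 21 = v.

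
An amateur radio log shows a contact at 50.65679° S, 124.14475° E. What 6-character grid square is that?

PD29bi

Offset from 180°W / 90°S: lon 304.1447°, lat 39.3432°.
Field: lon ⌊304.1447/20⌋ = 15 → P; lat ⌊39.3432/10⌋ = 3 → D.
Square: lon ⌊4.1447/2⌋ = 2; lat ⌊9.3432/1⌋ = 9.
Subsquare: lon ⌊0.1447/0.0833333⌋ = 1 → b; lat ⌊0.3432/0.0416667⌋ = 8 → i.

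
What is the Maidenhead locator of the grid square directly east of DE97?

EE07

Longitude square 9; +1 → 10, wraps to 0, carry into field.
Longitude field D = 3; +1 → 4 = E.
The latitude characters are unchanged.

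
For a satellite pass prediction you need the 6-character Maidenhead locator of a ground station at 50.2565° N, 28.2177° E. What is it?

Offset from 180°W / 90°S: lon 208.2177°, lat 140.2565°.
Field: lon ⌊208.2177/20⌋ = 10 → K; lat ⌊140.2565/10⌋ = 14 → O.
Square: lon ⌊8.2177/2⌋ = 4; lat ⌊0.2565/1⌋ = 0.
Subsquare: lon ⌊0.2177/0.0833333⌋ = 2 → c; lat ⌊0.2565/0.0416667⌋ = 6 → g.

KO40cg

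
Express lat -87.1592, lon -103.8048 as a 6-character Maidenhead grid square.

DA82cu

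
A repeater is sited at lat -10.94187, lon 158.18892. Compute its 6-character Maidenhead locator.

QH99cb

Add 180° to longitude and 90° to latitude: 338.1889, 79.0581.
Field (20°×10°, letters A–R): 338.1889/20 → 16 → Q, 79.0581/10 → 7 → H; chars QH.
Square (2°×1°, digits 0–9): 18.1889/2 → 9, 9.0581/1 → 9; chars 99.
Subsquare (5′×2.5′, letters a–x): 0.1889/0.0833333 → 2 → c, 0.0581/0.0416667 → 1 → b; chars cb.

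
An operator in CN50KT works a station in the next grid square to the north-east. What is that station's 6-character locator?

Longitude subsquare k = 10; +1 → 11 = l.
Latitude subsquare t = 19; +1 → 20 = u.

CN50lu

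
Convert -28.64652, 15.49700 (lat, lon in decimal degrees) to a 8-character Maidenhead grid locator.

Add 180° to longitude and 90° to latitude: 195.49700, 61.35348.
Field: 195.49700/20 → 9 → J, 61.35348/10 → 6 → G; chars JG.
Square: 15.49700/2 → 7, 1.35348/1 → 1; chars 71.
Subsquare: 1.49700/0.0833333 → 17 → r, 0.35348/0.0416667 → 8 → i; chars ri.
Extended square: 0.08033/0.00833333 → 9, 0.02015/0.00416667 → 4; chars 94.

JG71ri94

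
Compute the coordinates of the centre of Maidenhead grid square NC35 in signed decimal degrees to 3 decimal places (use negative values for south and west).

Field N=13, C=2: +13·20° lon, +2·10° lat → SW at lon 80°, lat -70°.
Square 3, 5: +3·2° lon, +5·1° lat → SW at lon 86°, lat -65°.
Cell spans 2° lon × 1° lat. Centre is SW corner plus half of each.
latitude -64.500, longitude 87.000.

-64.500, 87.000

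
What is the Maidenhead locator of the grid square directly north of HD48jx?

HD49ja

Latitude subsquare x = 23; +1 → 24, wraps to 0 = a, carry into square.
Latitude square 8; +1 → 9.
The longitude characters are unchanged.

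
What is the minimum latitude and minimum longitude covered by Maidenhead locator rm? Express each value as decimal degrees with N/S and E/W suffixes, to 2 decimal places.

30.00° N, 160.00° E

Field R=17, M=12: +17·20° lon, +12·10° lat → SW at lon 160°, lat 30°.
latitude 30.00° N, longitude 160.00° E.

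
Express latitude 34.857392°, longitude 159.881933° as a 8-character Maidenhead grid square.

Shift to the Maidenhead origin (180°W, 90°S): lon 339.88193, lat 124.85739.
Field: lon ⌊339.88193/20⌋ = 16 → Q; lat ⌊124.85739/10⌋ = 12 → M.
Square: lon ⌊19.88193/2⌋ = 9; lat ⌊4.85739/1⌋ = 4.
Subsquare: lon ⌊1.88193/0.0833333⌋ = 22 → w; lat ⌊0.85739/0.0416667⌋ = 20 → u.
Extended square: lon ⌊0.04860/0.00833333⌋ = 5; lat ⌊0.02406/0.00416667⌋ = 5.

QM94wu55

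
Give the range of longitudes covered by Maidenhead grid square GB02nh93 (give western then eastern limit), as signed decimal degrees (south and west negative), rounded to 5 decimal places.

Field G=6, B=1: +6·20° lon, +1·10° lat → SW at lon -60°, lat -80°.
Square 0, 2: +0·2° lon, +2·1° lat → SW at lon -60°, lat -78°.
Subsquare n=13, h=7: +13·0.0833333° lon, +7·0.0416667° lat → SW at lon -58.9167°, lat -77.7083°.
Extended square 9, 3: +9·0.00833333° lon, +3·0.00416667° lat → SW at lon -58.8417°, lat -77.6958°.
Cell spans 0.00833333° lon × 0.00416667° lat.
west -58.84167, east -58.83333.

-58.84167, -58.83333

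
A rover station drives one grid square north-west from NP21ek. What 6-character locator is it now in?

NP21dl

Longitude subsquare e = 4; −1 → 3 = d.
Latitude subsquare k = 10; +1 → 11 = l.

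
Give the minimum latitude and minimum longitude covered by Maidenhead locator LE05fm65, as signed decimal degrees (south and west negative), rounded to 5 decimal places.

-44.47917, 40.46667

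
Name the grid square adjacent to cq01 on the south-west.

Longitude square 0; −1 → -1, wraps to 9, carry into field.
Longitude field C = 2; −1 → 1 = B.
Latitude square 1; −1 → 0.

BQ90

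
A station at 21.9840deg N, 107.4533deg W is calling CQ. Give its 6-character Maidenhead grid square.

DL61gx

Offset from 180°W / 90°S: lon 72.5467°, lat 111.9840°.
Field: 72.5467/20 → 3 → D, 111.9840/10 → 11 → L; chars DL.
Square: 12.5467/2 → 6, 1.9840/1 → 1; chars 61.
Subsquare: 0.5467/0.0833333 → 6 → g, 0.9840/0.0416667 → 23 → x; chars gx.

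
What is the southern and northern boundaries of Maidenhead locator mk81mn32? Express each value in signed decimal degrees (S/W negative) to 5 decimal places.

11.55000, 11.55417

Field M=12, K=10: +12·20° lon, +10·10° lat → SW at lon 60°, lat 10°.
Square 8, 1: +8·2° lon, +1·1° lat → SW at lon 76°, lat 11°.
Subsquare m=12, n=13: +12·0.0833333° lon, +13·0.0416667° lat → SW at lon 77°, lat 11.5417°.
Extended square 3, 2: +3·0.00833333° lon, +2·0.00416667° lat → SW at lon 77.025°, lat 11.55°.
Cell spans 0.00833333° lon × 0.00416667° lat.
south 11.55000, north 11.55417.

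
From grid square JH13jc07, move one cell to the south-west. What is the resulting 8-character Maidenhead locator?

JH13ic96

Longitude extended square 0; −1 → -1, wraps to 9, carry into subsquare.
Longitude subsquare j = 9; −1 → 8 = i.
Latitude extended square 7; −1 → 6.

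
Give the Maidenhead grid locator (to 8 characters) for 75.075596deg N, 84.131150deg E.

NQ25bb58

Shift to the Maidenhead origin (180°W, 90°S): lon 264.13115, lat 165.07560.
Field (20°×10°, letters A–R): 264.13115/20 → 13 → N, 165.07560/10 → 16 → Q; chars NQ.
Square (2°×1°, digits 0–9): 4.13115/2 → 2, 5.07560/1 → 5; chars 25.
Subsquare (5′×2.5′, letters a–x): 0.13115/0.0833333 → 1 → b, 0.07560/0.0416667 → 1 → b; chars bb.
Extended square (30″×15″, digits 0–9): 0.04782/0.00833333 → 5, 0.03393/0.00416667 → 8; chars 58.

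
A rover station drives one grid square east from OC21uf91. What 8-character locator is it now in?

Longitude extended square 9; +1 → 10, wraps to 0, carry into subsquare.
Longitude subsquare u = 20; +1 → 21 = v.
The latitude characters are unchanged.

OC21vf01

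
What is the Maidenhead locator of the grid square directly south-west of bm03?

Longitude square 0; −1 → -1, wraps to 9, carry into field.
Longitude field B = 1; −1 → 0 = A.
Latitude square 3; −1 → 2.

AM92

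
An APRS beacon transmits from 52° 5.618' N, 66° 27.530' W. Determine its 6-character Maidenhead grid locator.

Add 180° to longitude and 90° to latitude: 113.5412, 142.0936.
Field: lon ⌊113.5412/20⌋ = 5 → F; lat ⌊142.0936/10⌋ = 14 → O.
Square: lon ⌊13.5412/2⌋ = 6; lat ⌊2.0936/1⌋ = 2.
Subsquare: lon ⌊1.5412/0.0833333⌋ = 18 → s; lat ⌊0.0936/0.0416667⌋ = 2 → c.

FO62sc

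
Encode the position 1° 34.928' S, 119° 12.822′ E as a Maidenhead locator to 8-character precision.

OI98ok50

Shift to the Maidenhead origin (180°W, 90°S): lon 299.21370, lat 88.41787.
Field: lon ⌊299.21370/20⌋ = 14 → O; lat ⌊88.41787/10⌋ = 8 → I.
Square: lon ⌊19.21370/2⌋ = 9; lat ⌊8.41787/1⌋ = 8.
Subsquare: lon ⌊1.21370/0.0833333⌋ = 14 → o; lat ⌊0.41787/0.0416667⌋ = 10 → k.
Extended square: lon ⌊0.04703/0.00833333⌋ = 5; lat ⌊0.00120/0.00416667⌋ = 0.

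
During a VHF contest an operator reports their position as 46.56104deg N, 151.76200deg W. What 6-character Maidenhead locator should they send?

BN46cn

Shift to the Maidenhead origin (180°W, 90°S): lon 28.2380, lat 136.5610.
Field (20°×10°, letters A–R): lon ⌊28.2380/20⌋ = 1 → B; lat ⌊136.5610/10⌋ = 13 → N.
Square (2°×1°, digits 0–9): lon ⌊8.2380/2⌋ = 4; lat ⌊6.5610/1⌋ = 6.
Subsquare (5′×2.5′, letters a–x): lon ⌊0.2380/0.0833333⌋ = 2 → c; lat ⌊0.5610/0.0416667⌋ = 13 → n.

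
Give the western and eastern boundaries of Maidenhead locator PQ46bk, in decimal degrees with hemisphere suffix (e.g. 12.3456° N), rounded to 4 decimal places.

128.0833° E, 128.1667° E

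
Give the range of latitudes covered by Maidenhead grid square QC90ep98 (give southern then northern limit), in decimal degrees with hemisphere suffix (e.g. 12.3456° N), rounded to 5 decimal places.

Field Q=16, C=2: +16·20° lon, +2·10° lat → SW at lon 140°, lat -70°.
Square 9, 0: +9·2° lon, +0·1° lat → SW at lon 158°, lat -70°.
Subsquare e=4, p=15: +4·0.0833333° lon, +15·0.0416667° lat → SW at lon 158.333°, lat -69.375°.
Extended square 9, 8: +9·0.00833333° lon, +8·0.00416667° lat → SW at lon 158.408°, lat -69.3417°.
Cell spans 0.00833333° lon × 0.00416667° lat.
south 69.34167° S, north 69.33750° S.

69.34167° S, 69.33750° S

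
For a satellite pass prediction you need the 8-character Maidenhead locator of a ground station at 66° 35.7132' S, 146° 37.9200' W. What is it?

BC63qj47

Offset from 180°W / 90°S: lon 33.36800°, lat 23.40478°.
Field: lon ⌊33.36800/20⌋ = 1 → B; lat ⌊23.40478/10⌋ = 2 → C.
Square: lon ⌊13.36800/2⌋ = 6; lat ⌊3.40478/1⌋ = 3.
Subsquare: lon ⌊1.36800/0.0833333⌋ = 16 → q; lat ⌊0.40478/0.0416667⌋ = 9 → j.
Extended square: lon ⌊0.03467/0.00833333⌋ = 4; lat ⌊0.02978/0.00416667⌋ = 7.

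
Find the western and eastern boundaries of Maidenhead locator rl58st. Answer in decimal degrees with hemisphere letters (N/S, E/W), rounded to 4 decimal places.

Field R=17, L=11: +17·20° lon, +11·10° lat → SW at lon 160°, lat 20°.
Square 5, 8: +5·2° lon, +8·1° lat → SW at lon 170°, lat 28°.
Subsquare s=18, t=19: +18·0.0833333° lon, +19·0.0416667° lat → SW at lon 171.5°, lat 28.7917°.
Cell spans 0.0833333° lon × 0.0416667° lat.
west 171.5000° E, east 171.5833° E.

171.5000° E, 171.5833° E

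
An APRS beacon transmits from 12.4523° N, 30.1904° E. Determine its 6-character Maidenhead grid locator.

Add 180° to longitude and 90° to latitude: 210.1904, 102.4523.
Field (20°×10°, letters A–R): lon ⌊210.1904/20⌋ = 10 → K; lat ⌊102.4523/10⌋ = 10 → K.
Square (2°×1°, digits 0–9): lon ⌊10.1904/2⌋ = 5; lat ⌊2.4523/1⌋ = 2.
Subsquare (5′×2.5′, letters a–x): lon ⌊0.1904/0.0833333⌋ = 2 → c; lat ⌊0.4523/0.0416667⌋ = 10 → k.

KK52ck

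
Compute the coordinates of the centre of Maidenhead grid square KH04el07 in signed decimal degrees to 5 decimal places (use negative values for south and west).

-15.51042, 20.33750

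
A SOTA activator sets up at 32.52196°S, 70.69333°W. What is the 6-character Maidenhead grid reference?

FF47pl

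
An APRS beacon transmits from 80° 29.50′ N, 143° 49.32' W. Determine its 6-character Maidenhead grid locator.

Shift to the Maidenhead origin (180°W, 90°S): lon 36.1780, lat 170.4917.
Field (20°×10°, letters A–R): 36.1780/20 → 1 → B, 170.4917/10 → 17 → R; chars BR.
Square (2°×1°, digits 0–9): 16.1780/2 → 8, 0.4917/1 → 0; chars 80.
Subsquare (5′×2.5′, letters a–x): 0.1780/0.0833333 → 2 → c, 0.4917/0.0416667 → 11 → l; chars cl.

BR80cl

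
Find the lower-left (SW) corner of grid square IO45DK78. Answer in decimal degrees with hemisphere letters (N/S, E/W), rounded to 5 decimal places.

Field I=8, O=14: +8·20° lon, +14·10° lat → SW at lon -20°, lat 50°.
Square 4, 5: +4·2° lon, +5·1° lat → SW at lon -12°, lat 55°.
Subsquare d=3, k=10: +3·0.0833333° lon, +10·0.0416667° lat → SW at lon -11.75°, lat 55.4167°.
Extended square 7, 8: +7·0.00833333° lon, +8·0.00416667° lat → SW at lon -11.6917°, lat 55.45°.
latitude 55.45000° N, longitude 11.69167° W.

55.45000° N, 11.69167° W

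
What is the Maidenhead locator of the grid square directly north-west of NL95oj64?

NL95oj55

Longitude extended square 6; −1 → 5.
Latitude extended square 4; +1 → 5.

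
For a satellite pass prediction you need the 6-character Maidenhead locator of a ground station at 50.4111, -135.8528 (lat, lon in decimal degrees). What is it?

CO20bj

Shift to the Maidenhead origin (180°W, 90°S): lon 44.1472, lat 140.4111.
Field: 44.1472/20 → 2 → C, 140.4111/10 → 14 → O; chars CO.
Square: 4.1472/2 → 2, 0.4111/1 → 0; chars 20.
Subsquare: 0.1472/0.0833333 → 1 → b, 0.4111/0.0416667 → 9 → j; chars bj.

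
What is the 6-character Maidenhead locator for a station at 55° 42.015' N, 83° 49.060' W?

Shift to the Maidenhead origin (180°W, 90°S): lon 96.1823, lat 145.7002.
Field: 96.1823/20 → 4 → E, 145.7002/10 → 14 → O; chars EO.
Square: 16.1823/2 → 8, 5.7002/1 → 5; chars 85.
Subsquare: 0.1823/0.0833333 → 2 → c, 0.7002/0.0416667 → 16 → q; chars cq.

EO85cq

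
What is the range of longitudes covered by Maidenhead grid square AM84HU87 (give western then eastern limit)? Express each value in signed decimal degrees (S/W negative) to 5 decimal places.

-163.35000, -163.34167

Field A=0, M=12: +0·20° lon, +12·10° lat → SW at lon -180°, lat 30°.
Square 8, 4: +8·2° lon, +4·1° lat → SW at lon -164°, lat 34°.
Subsquare h=7, u=20: +7·0.0833333° lon, +20·0.0416667° lat → SW at lon -163.417°, lat 34.8333°.
Extended square 8, 7: +8·0.00833333° lon, +7·0.00416667° lat → SW at lon -163.35°, lat 34.8625°.
Cell spans 0.00833333° lon × 0.00416667° lat.
west -163.35000, east -163.34167.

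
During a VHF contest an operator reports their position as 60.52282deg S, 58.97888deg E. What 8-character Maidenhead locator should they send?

LC99ll74

Shift to the Maidenhead origin (180°W, 90°S): lon 238.97888, lat 29.47718.
Field (20°×10°, letters A–R): 238.97888/20 → 11 → L, 29.47718/10 → 2 → C; chars LC.
Square (2°×1°, digits 0–9): 18.97888/2 → 9, 9.47718/1 → 9; chars 99.
Subsquare (5′×2.5′, letters a–x): 0.97888/0.0833333 → 11 → l, 0.47718/0.0416667 → 11 → l; chars ll.
Extended square (30″×15″, digits 0–9): 0.06221/0.00833333 → 7, 0.01885/0.00416667 → 4; chars 74.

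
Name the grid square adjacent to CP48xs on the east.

CP58as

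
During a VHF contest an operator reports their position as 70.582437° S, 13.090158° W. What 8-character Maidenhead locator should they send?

IB39kk90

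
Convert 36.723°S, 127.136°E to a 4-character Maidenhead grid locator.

PF33

Shift to the Maidenhead origin (180°W, 90°S): lon 307.14, lat 53.28.
Field: lon ⌊307.14/20⌋ = 15 → P; lat ⌊53.28/10⌋ = 5 → F.
Square: lon ⌊7.14/2⌋ = 3; lat ⌊3.28/1⌋ = 3.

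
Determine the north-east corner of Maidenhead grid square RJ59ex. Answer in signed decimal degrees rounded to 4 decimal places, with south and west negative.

Field R=17, J=9: +17·20° lon, +9·10° lat → SW at lon 160°, lat 0°.
Square 5, 9: +5·2° lon, +9·1° lat → SW at lon 170°, lat 9°.
Subsquare e=4, x=23: +4·0.0833333° lon, +23·0.0416667° lat → SW at lon 170.333°, lat 9.95833°.
Cell spans 0.0833333° lon × 0.0416667° lat. NE corner is SW corner plus one full cell.
latitude 10.0000, longitude 170.4167.

10.0000, 170.4167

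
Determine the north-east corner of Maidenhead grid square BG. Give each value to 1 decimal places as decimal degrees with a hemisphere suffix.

20.0° S, 140.0° W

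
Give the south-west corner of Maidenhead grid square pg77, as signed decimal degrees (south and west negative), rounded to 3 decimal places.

-23.000, 134.000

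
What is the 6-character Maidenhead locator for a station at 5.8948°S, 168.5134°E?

RI44gc

Shift to the Maidenhead origin (180°W, 90°S): lon 348.5134, lat 84.1052.
Field (20°×10°, letters A–R): 348.5134/20 → 17 → R, 84.1052/10 → 8 → I; chars RI.
Square (2°×1°, digits 0–9): 8.5134/2 → 4, 4.1052/1 → 4; chars 44.
Subsquare (5′×2.5′, letters a–x): 0.5134/0.0833333 → 6 → g, 0.1052/0.0416667 → 2 → c; chars gc.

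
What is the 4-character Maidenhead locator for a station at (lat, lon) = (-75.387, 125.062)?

Shift to the Maidenhead origin (180°W, 90°S): lon 305.06, lat 14.61.
Field (20°×10°, letters A–R): lon ⌊305.06/20⌋ = 15 → P; lat ⌊14.61/10⌋ = 1 → B.
Square (2°×1°, digits 0–9): lon ⌊5.06/2⌋ = 2; lat ⌊4.61/1⌋ = 4.

PB24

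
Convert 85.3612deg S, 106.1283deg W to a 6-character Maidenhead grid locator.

Shift to the Maidenhead origin (180°W, 90°S): lon 73.8717, lat 4.6388.
Field: 73.8717/20 → 3 → D, 4.6388/10 → 0 → A; chars DA.
Square: 13.8717/2 → 6, 4.6388/1 → 4; chars 64.
Subsquare: 1.8717/0.0833333 → 22 → w, 0.6388/0.0416667 → 15 → p; chars wp.

DA64wp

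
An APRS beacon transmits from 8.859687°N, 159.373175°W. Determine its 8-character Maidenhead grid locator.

Offset from 180°W / 90°S: lon 20.62682°, lat 98.85969°.
Field (20°×10°, letters A–R): lon ⌊20.62682/20⌋ = 1 → B; lat ⌊98.85969/10⌋ = 9 → J.
Square (2°×1°, digits 0–9): lon ⌊0.62682/2⌋ = 0; lat ⌊8.85969/1⌋ = 8.
Subsquare (5′×2.5′, letters a–x): lon ⌊0.62682/0.0833333⌋ = 7 → h; lat ⌊0.85969/0.0416667⌋ = 20 → u.
Extended square (30″×15″, digits 0–9): lon ⌊0.04349/0.00833333⌋ = 5; lat ⌊0.02635/0.00416667⌋ = 6.

BJ08hu56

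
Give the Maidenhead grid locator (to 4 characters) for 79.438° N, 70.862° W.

FQ49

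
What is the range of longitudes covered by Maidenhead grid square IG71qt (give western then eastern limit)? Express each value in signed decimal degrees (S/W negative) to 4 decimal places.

-4.6667, -4.5833

Field I=8, G=6: +8·20° lon, +6·10° lat → SW at lon -20°, lat -30°.
Square 7, 1: +7·2° lon, +1·1° lat → SW at lon -6°, lat -29°.
Subsquare q=16, t=19: +16·0.0833333° lon, +19·0.0416667° lat → SW at lon -4.66667°, lat -28.2083°.
Cell spans 0.0833333° lon × 0.0416667° lat.
west -4.6667, east -4.5833.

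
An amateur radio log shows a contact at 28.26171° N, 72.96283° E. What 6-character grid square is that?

ML68lg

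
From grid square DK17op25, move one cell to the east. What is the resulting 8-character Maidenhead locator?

DK17op35

Longitude extended square 2; +1 → 3.
The latitude characters are unchanged.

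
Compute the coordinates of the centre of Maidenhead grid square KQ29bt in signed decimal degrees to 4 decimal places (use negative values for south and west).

Field K=10, Q=16: +10·20° lon, +16·10° lat → SW at lon 20°, lat 70°.
Square 2, 9: +2·2° lon, +9·1° lat → SW at lon 24°, lat 79°.
Subsquare b=1, t=19: +1·0.0833333° lon, +19·0.0416667° lat → SW at lon 24.0833°, lat 79.7917°.
Cell spans 0.0833333° lon × 0.0416667° lat. Centre is SW corner plus half of each.
latitude 79.8125, longitude 24.1250.

79.8125, 24.1250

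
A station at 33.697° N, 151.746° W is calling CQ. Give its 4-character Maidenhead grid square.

BM43

Offset from 180°W / 90°S: lon 28.25°, lat 123.70°.
Field (20°×10°, letters A–R): 28.25/20 → 1 → B, 123.70/10 → 12 → M; chars BM.
Square (2°×1°, digits 0–9): 8.25/2 → 4, 3.70/1 → 3; chars 43.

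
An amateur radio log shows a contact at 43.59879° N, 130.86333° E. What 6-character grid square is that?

PN53ko

Shift to the Maidenhead origin (180°W, 90°S): lon 310.8633, lat 133.5988.
Field: lon ⌊310.8633/20⌋ = 15 → P; lat ⌊133.5988/10⌋ = 13 → N.
Square: lon ⌊10.8633/2⌋ = 5; lat ⌊3.5988/1⌋ = 3.
Subsquare: lon ⌊0.8633/0.0833333⌋ = 10 → k; lat ⌊0.5988/0.0416667⌋ = 14 → o.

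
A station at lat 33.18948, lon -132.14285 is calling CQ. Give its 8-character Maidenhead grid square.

Offset from 180°W / 90°S: lon 47.85715°, lat 123.18948°.
Field: lon ⌊47.85715/20⌋ = 2 → C; lat ⌊123.18948/10⌋ = 12 → M.
Square: lon ⌊7.85715/2⌋ = 3; lat ⌊3.18948/1⌋ = 3.
Subsquare: lon ⌊1.85715/0.0833333⌋ = 22 → w; lat ⌊0.18948/0.0416667⌋ = 4 → e.
Extended square: lon ⌊0.02382/0.00833333⌋ = 2; lat ⌊0.02281/0.00416667⌋ = 5.

CM33we25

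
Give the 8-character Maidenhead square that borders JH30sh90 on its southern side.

Latitude extended square 0; −1 → -1, wraps to 9, carry into subsquare.
Latitude subsquare h = 7; −1 → 6 = g.
The longitude characters are unchanged.

JH30sg99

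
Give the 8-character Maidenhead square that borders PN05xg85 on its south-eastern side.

Longitude extended square 8; +1 → 9.
Latitude extended square 5; −1 → 4.

PN05xg94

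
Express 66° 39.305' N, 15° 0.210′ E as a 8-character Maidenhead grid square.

JP76mp07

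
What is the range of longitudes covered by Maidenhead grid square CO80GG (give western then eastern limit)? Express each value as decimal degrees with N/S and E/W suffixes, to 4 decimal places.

Field C=2, O=14: +2·20° lon, +14·10° lat → SW at lon -140°, lat 50°.
Square 8, 0: +8·2° lon, +0·1° lat → SW at lon -124°, lat 50°.
Subsquare g=6, g=6: +6·0.0833333° lon, +6·0.0416667° lat → SW at lon -123.5°, lat 50.25°.
Cell spans 0.0833333° lon × 0.0416667° lat.
west 123.5000° W, east 123.4167° W.

123.5000° W, 123.4167° W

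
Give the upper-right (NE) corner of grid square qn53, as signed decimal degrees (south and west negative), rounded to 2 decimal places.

44.00, 152.00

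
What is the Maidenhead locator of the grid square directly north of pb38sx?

Latitude subsquare x = 23; +1 → 24, wraps to 0 = a, carry into square.
Latitude square 8; +1 → 9.
The longitude characters are unchanged.

PB39sa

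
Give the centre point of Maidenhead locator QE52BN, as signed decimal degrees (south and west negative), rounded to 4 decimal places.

Field Q=16, E=4: +16·20° lon, +4·10° lat → SW at lon 140°, lat -50°.
Square 5, 2: +5·2° lon, +2·1° lat → SW at lon 150°, lat -48°.
Subsquare b=1, n=13: +1·0.0833333° lon, +13·0.0416667° lat → SW at lon 150.083°, lat -47.4583°.
Cell spans 0.0833333° lon × 0.0416667° lat. Centre is SW corner plus half of each.
latitude -47.4375, longitude 150.1250.

-47.4375, 150.1250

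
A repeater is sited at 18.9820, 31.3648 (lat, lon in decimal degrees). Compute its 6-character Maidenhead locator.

Add 180° to longitude and 90° to latitude: 211.3648, 108.9820.
Field: lon ⌊211.3648/20⌋ = 10 → K; lat ⌊108.9820/10⌋ = 10 → K.
Square: lon ⌊11.3648/2⌋ = 5; lat ⌊8.9820/1⌋ = 8.
Subsquare: lon ⌊1.3648/0.0833333⌋ = 16 → q; lat ⌊0.9820/0.0416667⌋ = 23 → x.

KK58qx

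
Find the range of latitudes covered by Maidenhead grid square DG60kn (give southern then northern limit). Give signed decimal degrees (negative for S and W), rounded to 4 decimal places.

Field D=3, G=6: +3·20° lon, +6·10° lat → SW at lon -120°, lat -30°.
Square 6, 0: +6·2° lon, +0·1° lat → SW at lon -108°, lat -30°.
Subsquare k=10, n=13: +10·0.0833333° lon, +13·0.0416667° lat → SW at lon -107.167°, lat -29.4583°.
Cell spans 0.0833333° lon × 0.0416667° lat.
south -29.4583, north -29.4167.

-29.4583, -29.4167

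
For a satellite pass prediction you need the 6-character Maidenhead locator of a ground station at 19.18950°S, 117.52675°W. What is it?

DH10ft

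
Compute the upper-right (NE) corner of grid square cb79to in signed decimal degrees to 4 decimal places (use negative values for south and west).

-70.3750, -124.3333

Field C=2, B=1: +2·20° lon, +1·10° lat → SW at lon -140°, lat -80°.
Square 7, 9: +7·2° lon, +9·1° lat → SW at lon -126°, lat -71°.
Subsquare t=19, o=14: +19·0.0833333° lon, +14·0.0416667° lat → SW at lon -124.417°, lat -70.4167°.
Cell spans 0.0833333° lon × 0.0416667° lat. NE corner is SW corner plus one full cell.
latitude -70.3750, longitude -124.3333.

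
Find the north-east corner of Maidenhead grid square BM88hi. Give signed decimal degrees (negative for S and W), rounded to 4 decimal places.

Field B=1, M=12: +1·20° lon, +12·10° lat → SW at lon -160°, lat 30°.
Square 8, 8: +8·2° lon, +8·1° lat → SW at lon -144°, lat 38°.
Subsquare h=7, i=8: +7·0.0833333° lon, +8·0.0416667° lat → SW at lon -143.417°, lat 38.3333°.
Cell spans 0.0833333° lon × 0.0416667° lat. NE corner is SW corner plus one full cell.
latitude 38.3750, longitude -143.3333.

38.3750, -143.3333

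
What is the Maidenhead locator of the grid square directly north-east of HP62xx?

HP73aa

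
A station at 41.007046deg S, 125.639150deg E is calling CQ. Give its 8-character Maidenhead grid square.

PE28tx68

Offset from 180°W / 90°S: lon 305.63915°, lat 48.99295°.
Field: lon ⌊305.63915/20⌋ = 15 → P; lat ⌊48.99295/10⌋ = 4 → E.
Square: lon ⌊5.63915/2⌋ = 2; lat ⌊8.99295/1⌋ = 8.
Subsquare: lon ⌊1.63915/0.0833333⌋ = 19 → t; lat ⌊0.99295/0.0416667⌋ = 23 → x.
Extended square: lon ⌊0.05582/0.00833333⌋ = 6; lat ⌊0.03462/0.00416667⌋ = 8.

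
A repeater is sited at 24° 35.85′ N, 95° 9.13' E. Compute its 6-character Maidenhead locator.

Shift to the Maidenhead origin (180°W, 90°S): lon 275.1522, lat 114.5975.
Field: lon ⌊275.1522/20⌋ = 13 → N; lat ⌊114.5975/10⌋ = 11 → L.
Square: lon ⌊15.1522/2⌋ = 7; lat ⌊4.5975/1⌋ = 4.
Subsquare: lon ⌊1.1522/0.0833333⌋ = 13 → n; lat ⌊0.5975/0.0416667⌋ = 14 → o.

NL74no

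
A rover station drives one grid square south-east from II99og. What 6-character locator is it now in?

II99pf

Longitude subsquare o = 14; +1 → 15 = p.
Latitude subsquare g = 6; −1 → 5 = f.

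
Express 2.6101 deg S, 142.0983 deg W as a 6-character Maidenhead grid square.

BI87wj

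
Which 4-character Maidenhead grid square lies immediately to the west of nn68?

NN58

Longitude square 6; −1 → 5.
The latitude characters are unchanged.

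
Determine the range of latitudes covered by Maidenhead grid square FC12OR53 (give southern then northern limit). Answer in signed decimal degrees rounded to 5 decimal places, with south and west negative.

-67.27917, -67.27500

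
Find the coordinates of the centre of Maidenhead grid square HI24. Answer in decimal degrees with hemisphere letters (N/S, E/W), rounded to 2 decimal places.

5.50° S, 35.00° W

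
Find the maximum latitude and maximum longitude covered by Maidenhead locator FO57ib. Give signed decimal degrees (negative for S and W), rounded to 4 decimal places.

57.0833, -69.2500

Field F=5, O=14: +5·20° lon, +14·10° lat → SW at lon -80°, lat 50°.
Square 5, 7: +5·2° lon, +7·1° lat → SW at lon -70°, lat 57°.
Subsquare i=8, b=1: +8·0.0833333° lon, +1·0.0416667° lat → SW at lon -69.3333°, lat 57.0417°.
Cell spans 0.0833333° lon × 0.0416667° lat. NE corner is SW corner plus one full cell.
latitude 57.0833, longitude -69.2500.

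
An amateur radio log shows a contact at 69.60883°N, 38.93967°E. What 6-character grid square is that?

KP99lo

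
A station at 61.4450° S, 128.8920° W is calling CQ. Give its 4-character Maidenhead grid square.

Shift to the Maidenhead origin (180°W, 90°S): lon 51.11, lat 28.55.
Field (20°×10°, letters A–R): 51.11/20 → 2 → C, 28.55/10 → 2 → C; chars CC.
Square (2°×1°, digits 0–9): 11.11/2 → 5, 8.55/1 → 8; chars 58.

CC58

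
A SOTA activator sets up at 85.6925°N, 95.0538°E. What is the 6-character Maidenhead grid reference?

Shift to the Maidenhead origin (180°W, 90°S): lon 275.0538, lat 175.6925.
Field: lon ⌊275.0538/20⌋ = 13 → N; lat ⌊175.6925/10⌋ = 17 → R.
Square: lon ⌊15.0538/2⌋ = 7; lat ⌊5.6925/1⌋ = 5.
Subsquare: lon ⌊1.0538/0.0833333⌋ = 12 → m; lat ⌊0.6925/0.0416667⌋ = 16 → q.

NR75mq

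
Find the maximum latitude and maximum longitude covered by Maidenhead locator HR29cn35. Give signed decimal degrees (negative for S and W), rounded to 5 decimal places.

Field H=7, R=17: +7·20° lon, +17·10° lat → SW at lon -40°, lat 80°.
Square 2, 9: +2·2° lon, +9·1° lat → SW at lon -36°, lat 89°.
Subsquare c=2, n=13: +2·0.0833333° lon, +13·0.0416667° lat → SW at lon -35.8333°, lat 89.5417°.
Extended square 3, 5: +3·0.00833333° lon, +5·0.00416667° lat → SW at lon -35.8083°, lat 89.5625°.
Cell spans 0.00833333° lon × 0.00416667° lat. NE corner is SW corner plus one full cell.
latitude 89.56667, longitude -35.80000.

89.56667, -35.80000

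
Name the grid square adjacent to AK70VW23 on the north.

AK70vw24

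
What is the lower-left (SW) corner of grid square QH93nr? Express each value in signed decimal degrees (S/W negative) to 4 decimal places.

-16.2917, 159.0833

Field Q=16, H=7: +16·20° lon, +7·10° lat → SW at lon 140°, lat -20°.
Square 9, 3: +9·2° lon, +3·1° lat → SW at lon 158°, lat -17°.
Subsquare n=13, r=17: +13·0.0833333° lon, +17·0.0416667° lat → SW at lon 159.083°, lat -16.2917°.
latitude -16.2917, longitude 159.0833.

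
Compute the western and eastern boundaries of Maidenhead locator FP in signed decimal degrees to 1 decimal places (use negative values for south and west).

Field F=5, P=15: +5·20° lon, +15·10° lat → SW at lon -80°, lat 60°.
Cell spans 20° lon × 10° lat.
west -80.0, east -60.0.

-80.0, -60.0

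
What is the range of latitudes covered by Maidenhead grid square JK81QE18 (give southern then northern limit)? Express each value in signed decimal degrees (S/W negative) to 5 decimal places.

11.20000, 11.20417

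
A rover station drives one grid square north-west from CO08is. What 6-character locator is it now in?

CO08ht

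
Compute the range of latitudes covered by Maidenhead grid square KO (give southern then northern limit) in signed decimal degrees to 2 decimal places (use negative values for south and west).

Field K=10, O=14: +10·20° lon, +14·10° lat → SW at lon 20°, lat 50°.
Cell spans 20° lon × 10° lat.
south 50.00, north 60.00.

50.00, 60.00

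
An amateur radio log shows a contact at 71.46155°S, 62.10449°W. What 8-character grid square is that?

Shift to the Maidenhead origin (180°W, 90°S): lon 117.89551, lat 18.53845.
Field (20°×10°, letters A–R): lon ⌊117.89551/20⌋ = 5 → F; lat ⌊18.53845/10⌋ = 1 → B.
Square (2°×1°, digits 0–9): lon ⌊17.89551/2⌋ = 8; lat ⌊8.53845/1⌋ = 8.
Subsquare (5′×2.5′, letters a–x): lon ⌊1.89551/0.0833333⌋ = 22 → w; lat ⌊0.53845/0.0416667⌋ = 12 → m.
Extended square (30″×15″, digits 0–9): lon ⌊0.06218/0.00833333⌋ = 7; lat ⌊0.03845/0.00416667⌋ = 9.

FB88wm79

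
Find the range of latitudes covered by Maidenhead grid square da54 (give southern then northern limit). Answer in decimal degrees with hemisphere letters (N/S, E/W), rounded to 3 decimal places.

86.000° S, 85.000° S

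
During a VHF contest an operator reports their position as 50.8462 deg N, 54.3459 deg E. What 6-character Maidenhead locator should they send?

LO70eu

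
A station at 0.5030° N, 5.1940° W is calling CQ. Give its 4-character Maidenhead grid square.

IJ70

Shift to the Maidenhead origin (180°W, 90°S): lon 174.81, lat 90.50.
Field: lon ⌊174.81/20⌋ = 8 → I; lat ⌊90.50/10⌋ = 9 → J.
Square: lon ⌊14.81/2⌋ = 7; lat ⌊0.50/1⌋ = 0.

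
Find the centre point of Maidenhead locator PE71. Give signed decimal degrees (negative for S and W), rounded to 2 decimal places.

-48.50, 135.00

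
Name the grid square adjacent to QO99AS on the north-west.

Longitude subsquare a = 0; −1 → -1, wraps to 23 = x, carry into square.
Longitude square 9; −1 → 8.
Latitude subsquare s = 18; +1 → 19 = t.

QO89xt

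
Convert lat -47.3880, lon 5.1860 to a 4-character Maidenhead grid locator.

JE22

Shift to the Maidenhead origin (180°W, 90°S): lon 185.19, lat 42.61.
Field: lon ⌊185.19/20⌋ = 9 → J; lat ⌊42.61/10⌋ = 4 → E.
Square: lon ⌊5.19/2⌋ = 2; lat ⌊2.61/1⌋ = 2.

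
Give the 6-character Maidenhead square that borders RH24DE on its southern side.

Latitude subsquare e = 4; −1 → 3 = d.
The longitude characters are unchanged.

RH24dd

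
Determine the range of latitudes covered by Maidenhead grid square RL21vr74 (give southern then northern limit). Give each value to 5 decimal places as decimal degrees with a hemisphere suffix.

Field R=17, L=11: +17·20° lon, +11·10° lat → SW at lon 160°, lat 20°.
Square 2, 1: +2·2° lon, +1·1° lat → SW at lon 164°, lat 21°.
Subsquare v=21, r=17: +21·0.0833333° lon, +17·0.0416667° lat → SW at lon 165.75°, lat 21.7083°.
Extended square 7, 4: +7·0.00833333° lon, +4·0.00416667° lat → SW at lon 165.808°, lat 21.725°.
Cell spans 0.00833333° lon × 0.00416667° lat.
south 21.72500° N, north 21.72917° N.

21.72500° N, 21.72917° N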